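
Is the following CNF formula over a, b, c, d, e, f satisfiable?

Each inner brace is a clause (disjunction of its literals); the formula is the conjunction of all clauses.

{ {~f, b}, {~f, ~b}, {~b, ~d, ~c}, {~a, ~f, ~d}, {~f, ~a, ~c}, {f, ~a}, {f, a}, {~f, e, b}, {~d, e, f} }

Try f = 0.
(~a) alone gives a = 0.
But (a) is also a unit clause — contradiction.
Backtrack on f: now try f = 1.
(b) alone gives b = 1.
But (~b) is also a unit clause — contradiction.
Both values of f lead to a conflict.
No assignment satisfies every clause.

Unsatisfiable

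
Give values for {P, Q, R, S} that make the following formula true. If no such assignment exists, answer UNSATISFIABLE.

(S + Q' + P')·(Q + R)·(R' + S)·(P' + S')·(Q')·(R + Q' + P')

The clause (Q') is unit, so Q = 0.
The clause (R) is unit, so R = 1.
The clause (S) is unit, so S = 1.
The clause (P') is unit, so P = 0.
This assignment satisfies each clause.

P ↦ 0,  Q ↦ 0,  R ↦ 1,  S ↦ 1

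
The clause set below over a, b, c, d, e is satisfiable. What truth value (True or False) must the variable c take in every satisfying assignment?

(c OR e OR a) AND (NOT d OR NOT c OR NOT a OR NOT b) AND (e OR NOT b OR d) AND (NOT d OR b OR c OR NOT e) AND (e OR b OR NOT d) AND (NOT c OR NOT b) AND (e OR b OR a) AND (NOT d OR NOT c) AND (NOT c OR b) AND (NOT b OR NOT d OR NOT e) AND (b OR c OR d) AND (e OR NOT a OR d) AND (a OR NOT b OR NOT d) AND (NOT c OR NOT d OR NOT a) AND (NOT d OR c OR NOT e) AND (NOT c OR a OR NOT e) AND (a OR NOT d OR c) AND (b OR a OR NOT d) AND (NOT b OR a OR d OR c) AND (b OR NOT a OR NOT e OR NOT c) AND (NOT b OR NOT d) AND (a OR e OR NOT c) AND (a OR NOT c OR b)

False

Suppose c = true.
Unit clause (NOT b) forces b = false.
Now (b) is unsatisfied and unit — conflict.
So every satisfying assignment has c = False.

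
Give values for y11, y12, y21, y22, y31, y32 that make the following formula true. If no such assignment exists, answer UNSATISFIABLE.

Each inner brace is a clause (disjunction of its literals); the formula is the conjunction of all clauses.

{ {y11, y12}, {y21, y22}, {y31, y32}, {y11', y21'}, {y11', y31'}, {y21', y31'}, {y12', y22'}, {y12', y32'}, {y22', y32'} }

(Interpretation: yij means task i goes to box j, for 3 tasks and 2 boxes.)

UNSATISFIABLE

Case y11 = 1:
Unit clause (y21') forces y21 = 0.
Unit clause (y22) forces y22 = 1.
Unit clause (y31') forces y31 = 0.
Unit clause (y32) forces y32 = 1.
But (y32') is also a unit clause — contradiction.
Backtrack on y11: now try y11 = 0.
Unit clause (y12) forces y12 = 1.
Unit clause (y22') forces y22 = 0.
Unit clause (y21) forces y21 = 1.
Unit clause (y31') forces y31 = 0.
Unit clause (y32) forces y32 = 1.
But (y32') is also a unit clause — contradiction.
Either choice for y11 ends in contradiction.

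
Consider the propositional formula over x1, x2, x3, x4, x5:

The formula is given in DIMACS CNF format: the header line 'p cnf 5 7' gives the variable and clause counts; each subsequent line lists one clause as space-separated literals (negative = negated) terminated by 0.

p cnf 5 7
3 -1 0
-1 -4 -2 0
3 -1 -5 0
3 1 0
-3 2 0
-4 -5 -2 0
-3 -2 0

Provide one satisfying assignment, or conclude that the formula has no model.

Case x3 = True:
Unit clause (x2) forces x2 = True.
That conflicts with the unit clause (¬x2).
Backtrack on x3: now try x3 = False.
Unit clause (¬x1) forces x1 = False.
That conflicts with the unit clause (x1).
Either choice for x3 ends in contradiction.

UNSATISFIABLE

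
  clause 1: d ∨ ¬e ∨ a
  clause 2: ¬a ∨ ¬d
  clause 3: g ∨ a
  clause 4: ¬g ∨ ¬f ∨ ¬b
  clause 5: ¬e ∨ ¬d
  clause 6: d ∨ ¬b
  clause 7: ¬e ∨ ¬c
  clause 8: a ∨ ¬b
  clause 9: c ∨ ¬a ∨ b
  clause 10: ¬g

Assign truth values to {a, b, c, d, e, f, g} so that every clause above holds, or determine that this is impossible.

a ↦ True, b ↦ False, c ↦ True, d ↦ False, e ↦ False, f ↦ True, g ↦ False

Unit clause (¬g) forces g = False.
Unit clause (a) forces a = True.
Unit clause (¬d) forces d = False.
Unit clause (¬b) forces b = False.
Unit clause (c) forces c = True.
Unit clause (¬e) forces e = False.
All clauses hold; f can take either value.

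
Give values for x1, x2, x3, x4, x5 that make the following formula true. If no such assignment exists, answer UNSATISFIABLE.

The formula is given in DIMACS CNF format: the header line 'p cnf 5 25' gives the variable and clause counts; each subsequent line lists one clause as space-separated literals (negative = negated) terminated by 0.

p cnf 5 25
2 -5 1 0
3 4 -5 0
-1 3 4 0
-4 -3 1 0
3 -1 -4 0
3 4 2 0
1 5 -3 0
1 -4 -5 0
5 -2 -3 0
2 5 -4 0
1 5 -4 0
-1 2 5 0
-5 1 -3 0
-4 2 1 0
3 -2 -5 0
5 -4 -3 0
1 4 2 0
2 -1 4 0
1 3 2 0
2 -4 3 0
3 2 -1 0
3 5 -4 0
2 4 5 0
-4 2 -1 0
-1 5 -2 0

Branch on x2: set x2 = True.
Branch on x5: set x5 = False.
Unit clause (¬x3) forces x3 = False.
Unit clause (¬x4) forces x4 = False.
Unit clause (¬x1) forces x1 = False.
Every clause now holds.

x1: False,  x2: True,  x3: False,  x4: False,  x5: False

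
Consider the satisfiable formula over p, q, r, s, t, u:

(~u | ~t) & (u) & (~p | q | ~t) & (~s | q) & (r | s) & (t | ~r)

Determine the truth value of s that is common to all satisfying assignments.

Suppose s = 0.
The clause (u) is unit, so u = 1.
The clause (~t) is unit, so t = 0.
The clause (r) is unit, so r = 1.
But (~r) is also a unit clause — contradiction.
So every satisfying assignment has s = True.

True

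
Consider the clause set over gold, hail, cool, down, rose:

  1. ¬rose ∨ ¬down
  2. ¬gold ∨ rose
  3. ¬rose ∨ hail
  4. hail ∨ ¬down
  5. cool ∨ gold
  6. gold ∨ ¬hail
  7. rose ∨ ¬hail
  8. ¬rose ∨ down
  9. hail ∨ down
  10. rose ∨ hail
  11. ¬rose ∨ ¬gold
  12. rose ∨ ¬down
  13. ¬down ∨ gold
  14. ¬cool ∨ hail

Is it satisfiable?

Branch on rose: set rose = False.
Unit clause (¬gold) forces gold = False.
Unit clause (cool) forces cool = True.
Unit clause (¬hail) forces hail = False.
But (hail) is also a unit clause — contradiction.
Backtrack on rose: now try rose = True.
Unit clause (¬down) forces down = False.
But (down) is also a unit clause — contradiction.
Either choice for rose ends in contradiction.
No assignment satisfies every clause.

No, unsatisfiable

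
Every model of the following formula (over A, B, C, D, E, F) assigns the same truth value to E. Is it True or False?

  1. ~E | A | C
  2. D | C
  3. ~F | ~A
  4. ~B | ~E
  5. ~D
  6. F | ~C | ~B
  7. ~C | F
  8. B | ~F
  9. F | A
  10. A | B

False

Suppose E = 1.
(~B) alone gives B = 0.
(~D) alone gives D = 0.
(C) alone gives C = 1.
(F) alone gives F = 1.
Now (~F) is unsatisfied and unit — conflict.
So every satisfying assignment has E = False.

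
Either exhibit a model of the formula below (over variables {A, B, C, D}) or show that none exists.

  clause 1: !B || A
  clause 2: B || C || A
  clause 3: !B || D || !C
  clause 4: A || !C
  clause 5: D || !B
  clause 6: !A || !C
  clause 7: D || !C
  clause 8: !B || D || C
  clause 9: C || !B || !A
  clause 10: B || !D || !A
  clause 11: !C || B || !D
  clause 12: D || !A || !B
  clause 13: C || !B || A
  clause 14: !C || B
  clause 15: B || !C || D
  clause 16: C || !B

A=true,  B=false,  C=false,  D=false

Suppose B = false.
From the singleton clause (!C), C = false.
From the singleton clause (A), A = true.
From the singleton clause (!D), D = false.
This assignment satisfies each clause.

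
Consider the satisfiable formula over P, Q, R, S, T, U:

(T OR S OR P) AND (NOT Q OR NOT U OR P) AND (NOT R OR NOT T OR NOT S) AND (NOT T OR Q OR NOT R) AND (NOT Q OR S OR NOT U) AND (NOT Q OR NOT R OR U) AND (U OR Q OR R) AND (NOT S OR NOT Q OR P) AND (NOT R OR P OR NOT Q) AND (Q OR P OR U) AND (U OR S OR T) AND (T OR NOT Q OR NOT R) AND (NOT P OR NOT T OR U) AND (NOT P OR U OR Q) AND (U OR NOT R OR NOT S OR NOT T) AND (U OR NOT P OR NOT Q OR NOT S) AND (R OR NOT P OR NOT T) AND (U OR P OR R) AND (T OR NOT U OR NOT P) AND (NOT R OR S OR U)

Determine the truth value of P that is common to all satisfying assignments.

False

Suppose P = true.
Suppose T = false.
From the singleton clause (NOT U), U = false.
From the singleton clause (S), S = true.
From the singleton clause (Q), Q = true.
That conflicts with the unit clause (NOT Q).
Undo T and try T = true.
From the singleton clause (U), U = true.
From the singleton clause (R), R = true.
From the singleton clause (NOT S), S = false.
From the singleton clause (Q), Q = true.
That conflicts with the unit clause (NOT Q).
Either choice for T ends in contradiction.
So every satisfying assignment has P = False.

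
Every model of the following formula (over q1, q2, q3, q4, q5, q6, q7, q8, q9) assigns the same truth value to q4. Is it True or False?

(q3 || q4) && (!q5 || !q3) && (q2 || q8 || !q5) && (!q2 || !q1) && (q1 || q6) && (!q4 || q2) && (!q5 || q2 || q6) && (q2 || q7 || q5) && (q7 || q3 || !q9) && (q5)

True

Suppose q4 = false.
From the singleton clause (q3), q3 = true.
From the singleton clause (!q5), q5 = false.
But (q5) is also a unit clause — contradiction.
So every satisfying assignment has q4 = True.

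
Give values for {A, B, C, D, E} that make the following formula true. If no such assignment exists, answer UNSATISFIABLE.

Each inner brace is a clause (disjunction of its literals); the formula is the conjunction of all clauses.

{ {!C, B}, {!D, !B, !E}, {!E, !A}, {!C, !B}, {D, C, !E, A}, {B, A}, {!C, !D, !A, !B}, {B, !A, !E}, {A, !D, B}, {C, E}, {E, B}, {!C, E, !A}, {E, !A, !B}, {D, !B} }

Try C = false.
(E) alone gives E = true.
(!A) alone gives A = false.
(D) alone gives D = true.
(!B) alone gives B = false.
That conflicts with the unit clause (B).
That branch fails; take C = true instead.
(B) alone gives B = true.
That conflicts with the unit clause (!B).
Either choice for C ends in contradiction.

UNSATISFIABLE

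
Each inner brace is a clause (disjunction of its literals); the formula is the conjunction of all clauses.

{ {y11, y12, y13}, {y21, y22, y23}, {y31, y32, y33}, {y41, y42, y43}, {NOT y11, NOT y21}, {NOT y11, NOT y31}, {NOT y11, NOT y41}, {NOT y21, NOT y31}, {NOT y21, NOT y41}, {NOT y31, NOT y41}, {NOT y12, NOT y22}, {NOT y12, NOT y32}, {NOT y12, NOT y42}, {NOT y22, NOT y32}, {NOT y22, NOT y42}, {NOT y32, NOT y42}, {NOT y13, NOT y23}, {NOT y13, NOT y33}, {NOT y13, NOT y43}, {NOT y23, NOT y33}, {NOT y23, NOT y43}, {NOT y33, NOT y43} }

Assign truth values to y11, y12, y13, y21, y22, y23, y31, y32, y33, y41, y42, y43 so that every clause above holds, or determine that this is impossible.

Case y11 = false:
Case y12 = true:
Unit clause (NOT y22) forces y22 = false.
Unit clause (NOT y32) forces y32 = false.
Unit clause (NOT y42) forces y42 = false.
Case y21 = true:
Unit clause (NOT y31) forces y31 = false.
Unit clause (y33) forces y33 = true.
Unit clause (NOT y41) forces y41 = false.
Unit clause (y43) forces y43 = true.
But (NOT y43) is also a unit clause — contradiction.
That branch fails; take y21 = false instead.
Unit clause (y23) forces y23 = true.
Unit clause (NOT y13) forces y13 = false.
Unit clause (NOT y33) forces y33 = false.
Unit clause (y31) forces y31 = true.
Unit clause (NOT y41) forces y41 = false.
Unit clause (y43) forces y43 = true.
But (NOT y43) is also a unit clause — contradiction.
Both values of y21 lead to a conflict.
That branch fails; take y12 = false instead.
Unit clause (y13) forces y13 = true.
Unit clause (NOT y23) forces y23 = false.
Unit clause (NOT y33) forces y33 = false.
Unit clause (NOT y43) forces y43 = false.
Case y21 = true:
Unit clause (NOT y31) forces y31 = false.
Unit clause (y32) forces y32 = true.
Unit clause (NOT y41) forces y41 = false.
Unit clause (y42) forces y42 = true.
But (NOT y42) is also a unit clause — contradiction.
That branch fails; take y21 = false instead.
Unit clause (y22) forces y22 = true.
Unit clause (NOT y32) forces y32 = false.
Unit clause (y31) forces y31 = true.
Unit clause (NOT y41) forces y41 = false.
Unit clause (y42) forces y42 = true.
But (NOT y42) is also a unit clause — contradiction.
Both values of y21 lead to a conflict.
Both values of y12 lead to a conflict.
That branch fails; take y11 = true instead.
Unit clause (NOT y21) forces y21 = false.
Unit clause (NOT y31) forces y31 = false.
Unit clause (NOT y41) forces y41 = false.
Case y22 = true:
Unit clause (NOT y12) forces y12 = false.
Unit clause (NOT y32) forces y32 = false.
Unit clause (y33) forces y33 = true.
Unit clause (NOT y42) forces y42 = false.
Unit clause (y43) forces y43 = true.
But (NOT y43) is also a unit clause — contradiction.
That branch fails; take y22 = false instead.
Unit clause (y23) forces y23 = true.
Unit clause (NOT y13) forces y13 = false.
Unit clause (NOT y33) forces y33 = false.
Unit clause (y32) forces y32 = true.
Unit clause (NOT y12) forces y12 = false.
Unit clause (NOT y42) forces y42 = false.
Unit clause (y43) forces y43 = true.
But (NOT y43) is also a unit clause — contradiction.
Both values of y22 lead to a conflict.
Both values of y11 lead to a conflict.

UNSATISFIABLE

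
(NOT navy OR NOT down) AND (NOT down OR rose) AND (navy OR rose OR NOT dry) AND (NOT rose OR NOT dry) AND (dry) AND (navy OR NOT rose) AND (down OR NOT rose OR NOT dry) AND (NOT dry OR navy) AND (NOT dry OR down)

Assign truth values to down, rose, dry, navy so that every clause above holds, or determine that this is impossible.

Unit clause (dry) forces dry = true.
Unit clause (NOT rose) forces rose = false.
Unit clause (NOT down) forces down = false.
Now (down) is unsatisfied and unit — conflict.

UNSATISFIABLE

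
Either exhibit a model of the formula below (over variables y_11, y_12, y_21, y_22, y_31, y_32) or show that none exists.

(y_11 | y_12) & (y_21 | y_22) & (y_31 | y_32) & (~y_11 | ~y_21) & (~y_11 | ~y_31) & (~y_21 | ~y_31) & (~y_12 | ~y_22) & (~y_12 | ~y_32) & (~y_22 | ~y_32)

Suppose y_11 = 1.
From the singleton clause (~y_21), y_21 = 0.
From the singleton clause (y_22), y_22 = 1.
From the singleton clause (~y_31), y_31 = 0.
From the singleton clause (y_32), y_32 = 1.
But (~y_32) is also a unit clause — contradiction.
That branch fails; take y_11 = 0 instead.
From the singleton clause (y_12), y_12 = 1.
From the singleton clause (~y_22), y_22 = 0.
From the singleton clause (y_21), y_21 = 1.
From the singleton clause (~y_31), y_31 = 0.
From the singleton clause (y_32), y_32 = 1.
But (~y_32) is also a unit clause — contradiction.
Both values of y_11 lead to a conflict.

UNSATISFIABLE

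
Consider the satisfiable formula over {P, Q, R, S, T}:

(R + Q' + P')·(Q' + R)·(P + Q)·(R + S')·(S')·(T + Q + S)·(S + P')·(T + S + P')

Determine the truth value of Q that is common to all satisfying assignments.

True

Suppose Q = 0.
The clause (P) is unit, so P = 1.
The clause (S') is unit, so S = 0.
But (S) is also a unit clause — contradiction.
So every satisfying assignment has Q = True.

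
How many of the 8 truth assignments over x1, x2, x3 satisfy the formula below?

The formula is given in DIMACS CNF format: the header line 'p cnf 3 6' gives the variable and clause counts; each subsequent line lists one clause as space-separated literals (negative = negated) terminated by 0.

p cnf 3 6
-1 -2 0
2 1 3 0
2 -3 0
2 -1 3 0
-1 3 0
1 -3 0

There are 2^3 = 8 truth assignments over (x1, x2, x3).
Split on x1. With x1 = True, the clauses containing x1 are satisfied and ¬x1 drops from the rest; 0 of the 2^2 = 4 assignments to the other variables satisfy what remains.
With x1 = False, by the same count on the reduced clause set, 1 assignment works.
(One model: x1=F, x2=T, x3=F.)
Total: 0 + 1 = 1.

1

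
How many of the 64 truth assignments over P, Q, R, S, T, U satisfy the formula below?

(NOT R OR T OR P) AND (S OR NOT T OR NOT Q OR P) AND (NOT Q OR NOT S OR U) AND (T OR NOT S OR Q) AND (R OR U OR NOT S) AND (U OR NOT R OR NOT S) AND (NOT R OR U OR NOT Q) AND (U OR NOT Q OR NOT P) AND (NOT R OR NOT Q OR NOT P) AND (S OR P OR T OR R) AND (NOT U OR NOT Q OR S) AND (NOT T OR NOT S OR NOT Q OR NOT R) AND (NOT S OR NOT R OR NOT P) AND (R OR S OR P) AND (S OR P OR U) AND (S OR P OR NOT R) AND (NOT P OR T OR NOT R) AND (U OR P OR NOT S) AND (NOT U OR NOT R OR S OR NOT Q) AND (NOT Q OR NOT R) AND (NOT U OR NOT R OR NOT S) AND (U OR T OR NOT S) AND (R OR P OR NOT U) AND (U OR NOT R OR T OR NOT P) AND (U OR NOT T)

7

There are 2^6 = 64 truth assignments over (P, Q, R, S, T, U).
Split on Q. With Q = true, the clauses containing Q are satisfied and NOT Q drops from the rest; 2 of the 2^5 = 32 assignments to the other variables satisfy what remains.
With Q = false, by the same count on the reduced clause set, 5 assignments work.
(One model: P=T, Q=F, R=F, S=F, T=F, U=F.)
Total: 2 + 5 = 7.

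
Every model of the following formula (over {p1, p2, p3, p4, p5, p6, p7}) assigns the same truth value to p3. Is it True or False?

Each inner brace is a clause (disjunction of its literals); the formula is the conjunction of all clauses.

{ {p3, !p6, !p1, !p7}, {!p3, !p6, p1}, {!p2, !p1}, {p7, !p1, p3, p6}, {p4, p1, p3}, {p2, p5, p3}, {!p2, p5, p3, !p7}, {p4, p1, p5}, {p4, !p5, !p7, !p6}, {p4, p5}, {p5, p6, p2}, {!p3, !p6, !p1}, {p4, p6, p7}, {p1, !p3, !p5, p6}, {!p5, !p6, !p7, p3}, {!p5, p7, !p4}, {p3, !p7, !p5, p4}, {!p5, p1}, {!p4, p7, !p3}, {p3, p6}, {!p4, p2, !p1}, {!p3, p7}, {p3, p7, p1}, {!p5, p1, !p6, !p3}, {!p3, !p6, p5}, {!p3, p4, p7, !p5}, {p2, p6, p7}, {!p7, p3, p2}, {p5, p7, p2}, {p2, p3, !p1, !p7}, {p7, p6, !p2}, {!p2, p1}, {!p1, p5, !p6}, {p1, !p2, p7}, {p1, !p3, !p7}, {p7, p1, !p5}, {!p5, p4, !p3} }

Suppose p3 = true.
(p7) alone gives p7 = true.
(p1) alone gives p1 = true.
(!p2) alone gives p2 = false.
(!p6) alone gives p6 = false.
(p5) alone gives p5 = true.
(!p4) alone gives p4 = false.
That conflicts with the unit clause (p4).
So every satisfying assignment has p3 = False.

False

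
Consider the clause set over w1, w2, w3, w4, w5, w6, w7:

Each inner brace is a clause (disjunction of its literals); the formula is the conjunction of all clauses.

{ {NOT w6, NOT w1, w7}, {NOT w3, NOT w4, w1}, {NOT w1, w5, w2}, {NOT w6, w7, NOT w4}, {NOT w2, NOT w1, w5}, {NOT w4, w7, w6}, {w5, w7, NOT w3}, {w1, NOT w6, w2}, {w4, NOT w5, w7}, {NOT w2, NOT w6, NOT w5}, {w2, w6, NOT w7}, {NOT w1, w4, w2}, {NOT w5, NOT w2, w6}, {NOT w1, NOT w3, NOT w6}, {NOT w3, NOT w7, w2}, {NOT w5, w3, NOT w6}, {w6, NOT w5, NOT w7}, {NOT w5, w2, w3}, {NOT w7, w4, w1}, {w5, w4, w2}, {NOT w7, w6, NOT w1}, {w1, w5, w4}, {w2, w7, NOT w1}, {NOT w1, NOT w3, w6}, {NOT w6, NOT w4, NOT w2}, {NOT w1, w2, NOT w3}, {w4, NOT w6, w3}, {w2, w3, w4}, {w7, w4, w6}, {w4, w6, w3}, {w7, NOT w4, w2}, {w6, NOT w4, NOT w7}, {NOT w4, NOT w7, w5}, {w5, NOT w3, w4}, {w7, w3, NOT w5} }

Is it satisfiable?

No, unsatisfiable

Suppose w6 = false.
Suppose w4 = false.
Unit clause (w7) forces w7 = true.
Unit clause (w2) forces w2 = true.
Unit clause (NOT w5) forces w5 = false.
Unit clause (NOT w1) forces w1 = false.
That conflicts with the unit clause (w1).
So w4 must be the other value — set w4 = true.
Unit clause (w7) forces w7 = true.
That conflicts with the unit clause (NOT w7).
Either choice for w4 ends in contradiction.
So w6 must be the other value — set w6 = true.
Suppose w1 = false.
Unit clause (w2) forces w2 = true.
Unit clause (NOT w5) forces w5 = false.
Unit clause (w4) forces w4 = true.
That conflicts with the unit clause (NOT w4).
So w1 must be the other value — set w1 = true.
Unit clause (w7) forces w7 = true.
Unit clause (NOT w3) forces w3 = false.
Unit clause (NOT w5) forces w5 = false.
Unit clause (w2) forces w2 = true.
That conflicts with the unit clause (NOT w2).
Either choice for w1 ends in contradiction.
Either choice for w6 ends in contradiction.
No assignment satisfies every clause.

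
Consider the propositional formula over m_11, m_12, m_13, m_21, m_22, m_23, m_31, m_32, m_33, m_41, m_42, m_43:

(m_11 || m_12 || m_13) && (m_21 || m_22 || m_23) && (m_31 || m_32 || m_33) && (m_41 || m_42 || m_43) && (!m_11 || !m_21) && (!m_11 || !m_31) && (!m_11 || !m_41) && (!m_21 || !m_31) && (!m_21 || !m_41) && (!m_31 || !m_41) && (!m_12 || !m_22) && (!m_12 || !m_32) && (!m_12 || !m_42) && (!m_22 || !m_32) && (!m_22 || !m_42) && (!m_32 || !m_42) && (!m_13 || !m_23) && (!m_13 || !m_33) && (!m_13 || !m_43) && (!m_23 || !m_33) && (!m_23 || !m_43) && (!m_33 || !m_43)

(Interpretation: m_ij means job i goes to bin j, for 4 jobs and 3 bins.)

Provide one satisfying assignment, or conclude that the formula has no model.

Case m_11 = false:
Case m_12 = true:
From the singleton clause (!m_22), m_22 = false.
From the singleton clause (!m_32), m_32 = false.
From the singleton clause (!m_42), m_42 = false.
Case m_21 = true:
From the singleton clause (!m_31), m_31 = false.
From the singleton clause (m_33), m_33 = true.
From the singleton clause (!m_41), m_41 = false.
From the singleton clause (m_43), m_43 = true.
But (!m_43) is also a unit clause — contradiction.
That branch fails; take m_21 = false instead.
From the singleton clause (m_23), m_23 = true.
From the singleton clause (!m_13), m_13 = false.
From the singleton clause (!m_33), m_33 = false.
From the singleton clause (m_31), m_31 = true.
From the singleton clause (!m_41), m_41 = false.
From the singleton clause (m_43), m_43 = true.
But (!m_43) is also a unit clause — contradiction.
Neither m_21 = true nor m_21 = false works.
That branch fails; take m_12 = false instead.
From the singleton clause (m_13), m_13 = true.
From the singleton clause (!m_23), m_23 = false.
From the singleton clause (!m_33), m_33 = false.
From the singleton clause (!m_43), m_43 = false.
Case m_21 = true:
From the singleton clause (!m_31), m_31 = false.
From the singleton clause (m_32), m_32 = true.
From the singleton clause (!m_41), m_41 = false.
From the singleton clause (m_42), m_42 = true.
But (!m_42) is also a unit clause — contradiction.
That branch fails; take m_21 = false instead.
From the singleton clause (m_22), m_22 = true.
From the singleton clause (!m_32), m_32 = false.
From the singleton clause (m_31), m_31 = true.
From the singleton clause (!m_41), m_41 = false.
From the singleton clause (m_42), m_42 = true.
But (!m_42) is also a unit clause — contradiction.
Neither m_21 = true nor m_21 = false works.
Neither m_12 = true nor m_12 = false works.
That branch fails; take m_11 = true instead.
From the singleton clause (!m_21), m_21 = false.
From the singleton clause (!m_31), m_31 = false.
From the singleton clause (!m_41), m_41 = false.
Case m_22 = true:
From the singleton clause (!m_12), m_12 = false.
From the singleton clause (!m_32), m_32 = false.
From the singleton clause (m_33), m_33 = true.
From the singleton clause (!m_42), m_42 = false.
From the singleton clause (m_43), m_43 = true.
But (!m_43) is also a unit clause — contradiction.
That branch fails; take m_22 = false instead.
From the singleton clause (m_23), m_23 = true.
From the singleton clause (!m_13), m_13 = false.
From the singleton clause (!m_33), m_33 = false.
From the singleton clause (m_32), m_32 = true.
From the singleton clause (!m_12), m_12 = false.
From the singleton clause (!m_42), m_42 = false.
From the singleton clause (m_43), m_43 = true.
But (!m_43) is also a unit clause — contradiction.
Neither m_22 = true nor m_22 = false works.
Neither m_11 = true nor m_11 = false works.

UNSATISFIABLE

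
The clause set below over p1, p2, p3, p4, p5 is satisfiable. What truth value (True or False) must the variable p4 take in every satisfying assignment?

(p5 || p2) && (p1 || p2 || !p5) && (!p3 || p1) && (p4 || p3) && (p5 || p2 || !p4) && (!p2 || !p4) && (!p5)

Suppose p4 = true.
The clause (!p2) is unit, so p2 = false.
The clause (p5) is unit, so p5 = true.
Now (!p5) is unsatisfied and unit — conflict.
So every satisfying assignment has p4 = False.

False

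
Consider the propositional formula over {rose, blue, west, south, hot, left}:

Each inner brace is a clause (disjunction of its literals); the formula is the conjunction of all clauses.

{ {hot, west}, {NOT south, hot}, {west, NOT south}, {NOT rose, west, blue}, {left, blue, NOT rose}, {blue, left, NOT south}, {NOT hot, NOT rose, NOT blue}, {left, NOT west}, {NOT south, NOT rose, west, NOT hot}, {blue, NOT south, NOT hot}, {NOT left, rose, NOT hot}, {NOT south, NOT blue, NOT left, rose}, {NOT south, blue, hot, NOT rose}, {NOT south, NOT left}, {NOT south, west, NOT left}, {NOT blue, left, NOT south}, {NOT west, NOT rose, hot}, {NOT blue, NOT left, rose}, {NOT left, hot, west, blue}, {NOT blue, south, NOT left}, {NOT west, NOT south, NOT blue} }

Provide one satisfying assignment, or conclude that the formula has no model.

Case hot = true:
Case west = false:
The clause (NOT south) is unit, so south = false.
Case rose = false:
The clause (NOT left) is unit, so left = false.
Every clause is now satisfied; blue is unconstrained.

rose: false,  blue: true,  west: false,  south: false,  hot: true,  left: false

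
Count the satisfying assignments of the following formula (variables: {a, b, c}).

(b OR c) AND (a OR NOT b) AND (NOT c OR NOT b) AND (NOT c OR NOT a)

There are 2^3 = 8 truth assignments over (a, b, c).
Split on c. With c = true, the clauses containing c are satisfied and NOT c drops from the rest; 1 of the 2^2 = 4 assignments to the other variables satisfy what remains.
With c = false, by the same count on the reduced clause set, 1 assignment works.
Total: 1 + 1 = 2.

2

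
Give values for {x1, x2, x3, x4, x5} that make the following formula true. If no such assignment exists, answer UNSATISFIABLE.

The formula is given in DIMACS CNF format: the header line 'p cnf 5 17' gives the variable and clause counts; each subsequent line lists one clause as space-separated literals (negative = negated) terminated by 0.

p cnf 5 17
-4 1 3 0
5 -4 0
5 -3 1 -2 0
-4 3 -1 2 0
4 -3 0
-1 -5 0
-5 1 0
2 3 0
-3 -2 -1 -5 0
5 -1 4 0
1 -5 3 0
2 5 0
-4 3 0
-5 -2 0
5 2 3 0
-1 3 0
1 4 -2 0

UNSATISFIABLE

Try x5 = True.
(¬x1) alone gives x1 = False.
Now (x1) is unsatisfied and unit — conflict.
So x5 must be the other value — set x5 = False.
(¬x4) alone gives x4 = False.
(¬x3) alone gives x3 = False.
(x2) alone gives x2 = True.
(¬x1) alone gives x1 = False.
Now (x1) is unsatisfied and unit — conflict.
Both values of x5 lead to a conflict.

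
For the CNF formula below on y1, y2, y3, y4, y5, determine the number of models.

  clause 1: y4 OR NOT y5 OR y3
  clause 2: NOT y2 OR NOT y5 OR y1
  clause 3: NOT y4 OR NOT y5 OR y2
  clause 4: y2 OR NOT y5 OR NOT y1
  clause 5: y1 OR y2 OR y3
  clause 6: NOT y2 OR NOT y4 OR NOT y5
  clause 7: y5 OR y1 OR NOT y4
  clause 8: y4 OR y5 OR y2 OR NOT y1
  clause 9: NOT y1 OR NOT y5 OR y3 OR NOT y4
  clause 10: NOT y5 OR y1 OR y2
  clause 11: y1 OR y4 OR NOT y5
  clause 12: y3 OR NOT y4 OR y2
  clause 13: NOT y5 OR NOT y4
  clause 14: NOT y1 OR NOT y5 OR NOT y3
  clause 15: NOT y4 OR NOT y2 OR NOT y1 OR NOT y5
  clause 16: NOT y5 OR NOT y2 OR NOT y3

There are 2^5 = 32 truth assignments over (y1, y2, y3, y4, y5).
Split on y3. With y3 = true, the clauses containing y3 are satisfied and NOT y3 drops from the rest; 5 of the 2^4 = 16 assignments to the other variables satisfy what remains.
With y3 = false, by the same count on the reduced clause set, 3 assignments work.
(One model: y1=F, y2=F, y3=T, y4=F, y5=F.)
Total: 5 + 3 = 8.

8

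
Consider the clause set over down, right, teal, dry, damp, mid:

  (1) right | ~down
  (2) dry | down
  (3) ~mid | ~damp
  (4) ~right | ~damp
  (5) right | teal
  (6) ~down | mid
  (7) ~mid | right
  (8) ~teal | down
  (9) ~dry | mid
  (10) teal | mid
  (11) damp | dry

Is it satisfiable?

Branch on right: set right = 1.
The clause (~damp) is unit, so damp = 0.
The clause (dry) is unit, so dry = 1.
The clause (mid) is unit, so mid = 1.
Branch on teal: set teal = 0.
Every clause is now satisfied; down is unconstrained.
A satisfying assignment: down ↦ 0,  right ↦ 1,  teal ↦ 0,  dry ↦ 1,  damp ↦ 0,  mid ↦ 1.

Yes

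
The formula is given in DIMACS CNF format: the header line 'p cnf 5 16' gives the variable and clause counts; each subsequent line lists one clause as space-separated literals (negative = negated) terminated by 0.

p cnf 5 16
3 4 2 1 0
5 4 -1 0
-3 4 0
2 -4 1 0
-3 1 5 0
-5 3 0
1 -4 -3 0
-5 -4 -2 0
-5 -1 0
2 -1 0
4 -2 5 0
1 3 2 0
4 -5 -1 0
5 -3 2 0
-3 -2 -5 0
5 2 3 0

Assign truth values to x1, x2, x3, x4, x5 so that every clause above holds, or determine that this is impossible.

Case x3 = False:
Unit clause (¬x5) forces x5 = False.
Unit clause (x2) forces x2 = True.
Unit clause (x4) forces x4 = True.
No clause remains; x1 is free.

x1 ↦ False; x2 ↦ True; x3 ↦ False; x4 ↦ True; x5 ↦ False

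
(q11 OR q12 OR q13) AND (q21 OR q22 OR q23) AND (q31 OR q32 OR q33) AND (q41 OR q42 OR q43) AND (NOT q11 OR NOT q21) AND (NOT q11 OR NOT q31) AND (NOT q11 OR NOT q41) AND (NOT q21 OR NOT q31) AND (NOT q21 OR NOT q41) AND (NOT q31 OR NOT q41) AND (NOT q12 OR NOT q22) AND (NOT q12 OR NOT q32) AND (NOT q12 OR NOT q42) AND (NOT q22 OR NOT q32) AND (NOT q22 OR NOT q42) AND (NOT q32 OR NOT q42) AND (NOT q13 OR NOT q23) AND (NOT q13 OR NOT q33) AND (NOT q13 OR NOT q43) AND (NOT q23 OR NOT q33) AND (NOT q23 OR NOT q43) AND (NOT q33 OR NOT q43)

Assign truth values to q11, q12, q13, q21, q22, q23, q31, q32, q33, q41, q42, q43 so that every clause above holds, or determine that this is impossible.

UNSATISFIABLE

Case q11 = false:
Case q12 = true:
From the singleton clause (NOT q22), q22 = false.
From the singleton clause (NOT q32), q32 = false.
From the singleton clause (NOT q42), q42 = false.
Case q21 = true:
From the singleton clause (NOT q31), q31 = false.
From the singleton clause (q33), q33 = true.
From the singleton clause (NOT q41), q41 = false.
From the singleton clause (q43), q43 = true.
That conflicts with the unit clause (NOT q43).
That branch fails; take q21 = false instead.
From the singleton clause (q23), q23 = true.
From the singleton clause (NOT q13), q13 = false.
From the singleton clause (NOT q33), q33 = false.
From the singleton clause (q31), q31 = true.
From the singleton clause (NOT q41), q41 = false.
From the singleton clause (q43), q43 = true.
That conflicts with the unit clause (NOT q43).
Both values of q21 lead to a conflict.
That branch fails; take q12 = false instead.
From the singleton clause (q13), q13 = true.
From the singleton clause (NOT q23), q23 = false.
From the singleton clause (NOT q33), q33 = false.
From the singleton clause (NOT q43), q43 = false.
Case q21 = true:
From the singleton clause (NOT q31), q31 = false.
From the singleton clause (q32), q32 = true.
From the singleton clause (NOT q41), q41 = false.
From the singleton clause (q42), q42 = true.
That conflicts with the unit clause (NOT q42).
That branch fails; take q21 = false instead.
From the singleton clause (q22), q22 = true.
From the singleton clause (NOT q32), q32 = false.
From the singleton clause (q31), q31 = true.
From the singleton clause (NOT q41), q41 = false.
From the singleton clause (q42), q42 = true.
That conflicts with the unit clause (NOT q42).
Both values of q21 lead to a conflict.
Both values of q12 lead to a conflict.
That branch fails; take q11 = true instead.
From the singleton clause (NOT q21), q21 = false.
From the singleton clause (NOT q31), q31 = false.
From the singleton clause (NOT q41), q41 = false.
Case q22 = true:
From the singleton clause (NOT q12), q12 = false.
From the singleton clause (NOT q32), q32 = false.
From the singleton clause (q33), q33 = true.
From the singleton clause (NOT q42), q42 = false.
From the singleton clause (q43), q43 = true.
That conflicts with the unit clause (NOT q43).
That branch fails; take q22 = false instead.
From the singleton clause (q23), q23 = true.
From the singleton clause (NOT q13), q13 = false.
From the singleton clause (NOT q33), q33 = false.
From the singleton clause (q32), q32 = true.
From the singleton clause (NOT q12), q12 = false.
From the singleton clause (NOT q42), q42 = false.
From the singleton clause (q43), q43 = true.
That conflicts with the unit clause (NOT q43).
Both values of q22 lead to a conflict.
Both values of q11 lead to a conflict.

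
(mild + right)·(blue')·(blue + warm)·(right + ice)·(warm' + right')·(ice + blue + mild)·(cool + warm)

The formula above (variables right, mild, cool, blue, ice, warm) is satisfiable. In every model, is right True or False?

False

Suppose right = 1.
From the singleton clause (blue'), blue = 0.
From the singleton clause (warm), warm = 1.
But (warm') is also a unit clause — contradiction.
So every satisfying assignment has right = False.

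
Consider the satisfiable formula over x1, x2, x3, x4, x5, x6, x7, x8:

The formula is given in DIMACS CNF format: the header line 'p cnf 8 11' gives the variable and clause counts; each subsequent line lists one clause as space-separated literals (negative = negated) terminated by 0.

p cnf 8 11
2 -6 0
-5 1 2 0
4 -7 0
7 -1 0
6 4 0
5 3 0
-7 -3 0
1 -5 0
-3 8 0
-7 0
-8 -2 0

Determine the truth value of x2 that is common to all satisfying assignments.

False

Suppose x2 = True.
From the singleton clause (¬x7), x7 = False.
From the singleton clause (¬x1), x1 = False.
From the singleton clause (¬x5), x5 = False.
From the singleton clause (x3), x3 = True.
From the singleton clause (x8), x8 = True.
That conflicts with the unit clause (¬x8).
So every satisfying assignment has x2 = False.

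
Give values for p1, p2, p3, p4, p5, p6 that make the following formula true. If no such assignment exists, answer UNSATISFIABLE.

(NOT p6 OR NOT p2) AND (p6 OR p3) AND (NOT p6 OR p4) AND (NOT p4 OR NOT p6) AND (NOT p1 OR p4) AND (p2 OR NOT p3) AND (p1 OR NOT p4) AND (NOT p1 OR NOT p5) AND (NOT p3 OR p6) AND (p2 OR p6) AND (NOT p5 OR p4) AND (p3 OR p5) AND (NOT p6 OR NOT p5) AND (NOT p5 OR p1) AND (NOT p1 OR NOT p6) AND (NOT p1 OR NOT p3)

Try p6 = false.
(p3) alone gives p3 = true.
But (NOT p3) is also a unit clause — contradiction.
That branch fails; take p6 = true instead.
(NOT p2) alone gives p2 = false.
(p4) alone gives p4 = true.
But (NOT p4) is also a unit clause — contradiction.
Either choice for p6 ends in contradiction.

UNSATISFIABLE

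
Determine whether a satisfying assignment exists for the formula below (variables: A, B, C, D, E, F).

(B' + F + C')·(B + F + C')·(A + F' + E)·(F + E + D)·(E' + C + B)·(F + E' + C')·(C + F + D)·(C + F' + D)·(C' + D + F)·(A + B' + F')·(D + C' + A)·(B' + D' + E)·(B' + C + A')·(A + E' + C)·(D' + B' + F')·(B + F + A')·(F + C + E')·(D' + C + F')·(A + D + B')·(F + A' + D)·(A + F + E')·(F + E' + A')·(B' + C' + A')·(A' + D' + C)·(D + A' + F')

Suppose B = 0.
Suppose F = 1.
Suppose A = 1.
From the singleton clause (D), D = 1.
From the singleton clause (C), C = 1.
Every clause is now satisfied; E is unconstrained.
A satisfying assignment: A ↦ 1, B ↦ 0, C ↦ 1, D ↦ 1, E ↦ 0, F ↦ 1.

Yes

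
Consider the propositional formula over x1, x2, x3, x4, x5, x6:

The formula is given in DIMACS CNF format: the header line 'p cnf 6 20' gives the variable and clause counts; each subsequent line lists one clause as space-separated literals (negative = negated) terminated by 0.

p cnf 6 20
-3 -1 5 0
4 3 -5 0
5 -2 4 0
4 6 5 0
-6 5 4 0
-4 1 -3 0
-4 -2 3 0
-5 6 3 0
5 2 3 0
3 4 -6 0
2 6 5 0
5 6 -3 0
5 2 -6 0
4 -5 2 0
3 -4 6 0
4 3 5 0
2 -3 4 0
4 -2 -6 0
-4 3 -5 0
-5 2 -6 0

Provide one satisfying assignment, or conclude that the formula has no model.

x1 ↦ True, x2 ↦ True, x3 ↦ True, x4 ↦ False, x5 ↦ True, x6 ↦ False

Branch on x3: set x3 = True.
Branch on x1: set x1 = True.
From the singleton clause (x5), x5 = True.
Branch on x4: set x4 = False.
From the singleton clause (x2), x2 = True.
From the singleton clause (¬x6), x6 = False.
Every clause now holds.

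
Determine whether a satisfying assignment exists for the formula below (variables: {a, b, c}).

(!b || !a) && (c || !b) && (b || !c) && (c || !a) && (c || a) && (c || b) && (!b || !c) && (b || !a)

No

Case b = false:
From the singleton clause (!c), c = false.
But (c) is also a unit clause — contradiction.
Undo b and try b = true.
From the singleton clause (!a), a = false.
From the singleton clause (c), c = true.
But (!c) is also a unit clause — contradiction.
Both values of b lead to a conflict.
No assignment satisfies every clause.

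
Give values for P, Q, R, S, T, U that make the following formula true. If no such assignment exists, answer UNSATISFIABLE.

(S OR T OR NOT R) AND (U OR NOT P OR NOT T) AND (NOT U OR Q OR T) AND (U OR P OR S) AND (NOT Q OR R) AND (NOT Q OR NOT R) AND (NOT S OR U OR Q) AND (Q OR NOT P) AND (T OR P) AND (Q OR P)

Try Q = false.
The clause (NOT P) is unit, so P = false.
That conflicts with the unit clause (P).
Backtrack on Q: now try Q = true.
The clause (R) is unit, so R = true.
That conflicts with the unit clause (NOT R).
Both values of Q lead to a conflict.

UNSATISFIABLE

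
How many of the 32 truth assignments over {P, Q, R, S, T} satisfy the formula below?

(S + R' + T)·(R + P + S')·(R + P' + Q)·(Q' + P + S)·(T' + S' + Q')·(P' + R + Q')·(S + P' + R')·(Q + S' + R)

9

There are 2^5 = 32 truth assignments over (P, Q, R, S, T).
Split on T. With T = 1, the clauses containing T are satisfied and T' drops from the rest; 4 of the 2^4 = 16 assignments to the other variables satisfy what remains.
With T = 0, by the same count on the reduced clause set, 5 assignments work.
Total: 4 + 5 = 9.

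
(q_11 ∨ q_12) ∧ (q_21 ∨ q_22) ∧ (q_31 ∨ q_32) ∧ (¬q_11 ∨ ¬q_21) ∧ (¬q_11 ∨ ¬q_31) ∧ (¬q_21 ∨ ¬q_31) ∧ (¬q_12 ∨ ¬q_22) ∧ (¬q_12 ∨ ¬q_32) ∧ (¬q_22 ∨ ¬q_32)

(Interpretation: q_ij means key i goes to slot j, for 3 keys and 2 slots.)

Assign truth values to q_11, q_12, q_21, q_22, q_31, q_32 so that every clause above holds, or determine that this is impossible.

UNSATISFIABLE

Case q_11 = True:
The clause (¬q_21) is unit, so q_21 = False.
The clause (q_22) is unit, so q_22 = True.
The clause (¬q_31) is unit, so q_31 = False.
The clause (q_32) is unit, so q_32 = True.
That conflicts with the unit clause (¬q_32).
Undo q_11 and try q_11 = False.
The clause (q_12) is unit, so q_12 = True.
The clause (¬q_22) is unit, so q_22 = False.
The clause (q_21) is unit, so q_21 = True.
The clause (¬q_31) is unit, so q_31 = False.
The clause (q_32) is unit, so q_32 = True.
That conflicts with the unit clause (¬q_32).
Both values of q_11 lead to a conflict.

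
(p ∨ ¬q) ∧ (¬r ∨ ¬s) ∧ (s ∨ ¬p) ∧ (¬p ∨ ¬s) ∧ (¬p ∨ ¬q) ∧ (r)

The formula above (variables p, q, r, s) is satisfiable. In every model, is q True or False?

False

Suppose q = True.
From the singleton clause (p), p = True.
Now (¬p) is unsatisfied and unit — conflict.
So every satisfying assignment has q = False.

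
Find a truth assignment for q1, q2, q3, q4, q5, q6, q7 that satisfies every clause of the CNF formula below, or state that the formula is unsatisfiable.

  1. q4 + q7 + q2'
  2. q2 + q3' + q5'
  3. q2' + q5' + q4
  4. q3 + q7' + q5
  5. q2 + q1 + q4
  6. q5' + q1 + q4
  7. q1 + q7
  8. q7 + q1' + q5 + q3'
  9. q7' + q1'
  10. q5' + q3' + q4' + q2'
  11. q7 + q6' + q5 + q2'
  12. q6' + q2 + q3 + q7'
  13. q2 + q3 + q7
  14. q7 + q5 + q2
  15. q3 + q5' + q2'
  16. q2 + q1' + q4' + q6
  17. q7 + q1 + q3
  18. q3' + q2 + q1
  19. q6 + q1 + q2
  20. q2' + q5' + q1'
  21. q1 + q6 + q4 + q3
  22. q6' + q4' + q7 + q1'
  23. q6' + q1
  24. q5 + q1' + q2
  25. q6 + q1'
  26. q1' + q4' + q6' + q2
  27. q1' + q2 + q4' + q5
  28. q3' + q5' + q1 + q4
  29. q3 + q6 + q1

q1=0,  q2=1,  q3=1,  q4=1,  q5=0,  q6=0,  q7=1

Case q1 = 0:
From the singleton clause (q7), q7 = 1.
From the singleton clause (q6'), q6 = 0.
From the singleton clause (q2), q2 = 1.
From the singleton clause (q3), q3 = 1.
Case q5 = 0:
Every clause is now satisfied; q4 is unconstrained.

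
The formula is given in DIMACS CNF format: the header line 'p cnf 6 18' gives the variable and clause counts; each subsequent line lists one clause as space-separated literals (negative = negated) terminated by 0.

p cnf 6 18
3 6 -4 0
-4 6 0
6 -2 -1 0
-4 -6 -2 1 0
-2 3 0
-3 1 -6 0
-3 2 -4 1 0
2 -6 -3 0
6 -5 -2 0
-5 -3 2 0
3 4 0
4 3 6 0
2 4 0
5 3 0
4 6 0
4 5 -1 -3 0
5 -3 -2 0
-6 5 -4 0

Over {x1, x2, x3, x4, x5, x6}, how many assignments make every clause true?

4

There are 2^6 = 64 truth assignments over (x1, x2, x3, x4, x5, x6).
Split on x5. With x5 = True, the clauses containing x5 are satisfied and ¬x5 drops from the rest; 4 of the 2^5 = 32 assignments to the other variables satisfy what remains.
With x5 = False, by the same count on the reduced clause set, 0 assignments work.
Total: 4 + 0 = 4.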